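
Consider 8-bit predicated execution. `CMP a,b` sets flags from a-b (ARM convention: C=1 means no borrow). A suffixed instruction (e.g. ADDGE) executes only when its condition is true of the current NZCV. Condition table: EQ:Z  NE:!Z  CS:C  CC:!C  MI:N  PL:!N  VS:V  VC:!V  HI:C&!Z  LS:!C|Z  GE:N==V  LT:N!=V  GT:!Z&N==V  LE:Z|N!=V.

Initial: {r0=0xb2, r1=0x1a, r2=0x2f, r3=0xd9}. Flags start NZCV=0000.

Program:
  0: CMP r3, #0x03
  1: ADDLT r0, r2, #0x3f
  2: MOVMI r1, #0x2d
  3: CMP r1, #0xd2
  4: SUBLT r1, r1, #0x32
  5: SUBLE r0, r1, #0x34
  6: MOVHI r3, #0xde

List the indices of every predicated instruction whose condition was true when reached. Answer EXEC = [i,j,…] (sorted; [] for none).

[0] flags=1010 → (cmp)
[1] flags=1010 LT?T → r0=0x6e
[2] flags=1010 MI?T → r1=0x2d
[3] flags=0000 → (cmp)
[4] flags=0000 LT?F → skip
[5] flags=0000 LE?F → skip
[6] flags=0000 HI?F → skip

EXEC = [1,2]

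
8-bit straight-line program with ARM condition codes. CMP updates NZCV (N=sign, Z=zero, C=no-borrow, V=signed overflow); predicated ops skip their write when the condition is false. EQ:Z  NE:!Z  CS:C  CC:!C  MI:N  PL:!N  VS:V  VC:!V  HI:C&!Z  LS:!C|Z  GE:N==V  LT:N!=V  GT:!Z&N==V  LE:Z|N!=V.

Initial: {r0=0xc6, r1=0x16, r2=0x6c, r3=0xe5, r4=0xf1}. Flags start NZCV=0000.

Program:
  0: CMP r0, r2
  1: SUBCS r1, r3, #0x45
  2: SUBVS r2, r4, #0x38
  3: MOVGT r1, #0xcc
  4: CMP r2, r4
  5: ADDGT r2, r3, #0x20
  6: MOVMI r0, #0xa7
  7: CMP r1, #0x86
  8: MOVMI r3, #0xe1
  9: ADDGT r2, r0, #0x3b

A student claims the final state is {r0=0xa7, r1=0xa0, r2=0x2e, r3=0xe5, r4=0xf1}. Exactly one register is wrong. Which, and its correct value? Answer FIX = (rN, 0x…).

FIX = (r2, 0xe2)

[0] flags=0011 → (cmp)
[1] flags=0011 CS?T → r1=0xa0
[2] flags=0011 VS?T → r2=0xb9
[3] flags=0011 GT?F → skip
[4] flags=1000 → (cmp)
[5] flags=1000 GT?F → skip
[6] flags=1000 MI?T → r0=0xa7
[7] flags=0010 → (cmp)
[8] flags=0010 MI?F → skip
[9] flags=0010 GT?T → r2=0xe2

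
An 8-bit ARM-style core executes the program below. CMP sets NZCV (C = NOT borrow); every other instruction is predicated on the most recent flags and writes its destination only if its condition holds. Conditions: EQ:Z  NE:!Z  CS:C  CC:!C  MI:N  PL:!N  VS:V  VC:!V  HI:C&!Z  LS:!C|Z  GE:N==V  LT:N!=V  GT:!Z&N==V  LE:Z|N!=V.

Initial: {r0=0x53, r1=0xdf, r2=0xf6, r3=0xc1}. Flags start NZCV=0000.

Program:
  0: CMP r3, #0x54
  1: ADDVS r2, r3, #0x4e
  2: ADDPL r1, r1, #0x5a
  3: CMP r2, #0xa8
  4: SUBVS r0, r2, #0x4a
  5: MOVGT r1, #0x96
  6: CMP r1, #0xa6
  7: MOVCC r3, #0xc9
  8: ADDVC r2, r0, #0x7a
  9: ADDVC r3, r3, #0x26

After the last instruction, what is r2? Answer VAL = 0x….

VAL = 0xcd

[0] flags=0011 → (cmp)
[1] flags=0011 VS?T → r2=0x0f
[2] flags=0011 PL?T → r1=0x39
[3] flags=0000 → (cmp)
[4] flags=0000 VS?F → skip
[5] flags=0000 GT?T → r1=0x96
[6] flags=1000 → (cmp)
[7] flags=1000 CC?T → r3=0xc9
[8] flags=1000 VC?T → r2=0xcd
[9] flags=1000 VC?T → r3=0xef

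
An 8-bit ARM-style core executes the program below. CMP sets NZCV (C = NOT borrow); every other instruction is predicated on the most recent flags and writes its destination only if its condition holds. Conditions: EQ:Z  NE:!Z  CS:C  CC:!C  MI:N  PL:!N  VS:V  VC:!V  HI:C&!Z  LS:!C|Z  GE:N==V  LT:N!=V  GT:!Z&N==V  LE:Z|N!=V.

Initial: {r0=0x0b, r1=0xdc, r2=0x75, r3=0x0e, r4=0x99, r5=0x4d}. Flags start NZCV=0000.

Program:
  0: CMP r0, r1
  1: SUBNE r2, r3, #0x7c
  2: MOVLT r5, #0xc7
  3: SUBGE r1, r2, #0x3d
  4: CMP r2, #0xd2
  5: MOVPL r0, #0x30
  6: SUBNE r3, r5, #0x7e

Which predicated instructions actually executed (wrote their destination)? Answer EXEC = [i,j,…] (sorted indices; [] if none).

EXEC = [1,3,6]

0: ✓ CMP  NZCV=0000
1: ✓ SUBNE  r2←0x92
2: · MOVLT
3: ✓ SUBGE  r1←0x55
4: ✓ CMP  NZCV=1000
5: · MOVPL
6: ✓ SUBNE  r3←0xcf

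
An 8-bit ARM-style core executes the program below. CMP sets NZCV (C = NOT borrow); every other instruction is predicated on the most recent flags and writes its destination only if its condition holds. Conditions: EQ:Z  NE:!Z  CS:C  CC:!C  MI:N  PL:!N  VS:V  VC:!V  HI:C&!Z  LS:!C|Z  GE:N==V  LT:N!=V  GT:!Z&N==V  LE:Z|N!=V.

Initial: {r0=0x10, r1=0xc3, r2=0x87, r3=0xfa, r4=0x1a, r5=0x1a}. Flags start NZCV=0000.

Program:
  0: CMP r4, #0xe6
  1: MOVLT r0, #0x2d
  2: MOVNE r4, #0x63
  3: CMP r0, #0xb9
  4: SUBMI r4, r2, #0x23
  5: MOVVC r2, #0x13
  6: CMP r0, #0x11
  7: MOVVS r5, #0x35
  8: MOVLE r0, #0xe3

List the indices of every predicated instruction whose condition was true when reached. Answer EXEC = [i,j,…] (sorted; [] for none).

[0] flags=0000 → (cmp)
[1] flags=0000 LT?F → skip
[2] flags=0000 NE?T → r4=0x63
[3] flags=0000 → (cmp)
[4] flags=0000 MI?F → skip
[5] flags=0000 VC?T → r2=0x13
[6] flags=1000 → (cmp)
[7] flags=1000 VS?F → skip
[8] flags=1000 LE?T → r0=0xe3

EXEC = [2,5,8]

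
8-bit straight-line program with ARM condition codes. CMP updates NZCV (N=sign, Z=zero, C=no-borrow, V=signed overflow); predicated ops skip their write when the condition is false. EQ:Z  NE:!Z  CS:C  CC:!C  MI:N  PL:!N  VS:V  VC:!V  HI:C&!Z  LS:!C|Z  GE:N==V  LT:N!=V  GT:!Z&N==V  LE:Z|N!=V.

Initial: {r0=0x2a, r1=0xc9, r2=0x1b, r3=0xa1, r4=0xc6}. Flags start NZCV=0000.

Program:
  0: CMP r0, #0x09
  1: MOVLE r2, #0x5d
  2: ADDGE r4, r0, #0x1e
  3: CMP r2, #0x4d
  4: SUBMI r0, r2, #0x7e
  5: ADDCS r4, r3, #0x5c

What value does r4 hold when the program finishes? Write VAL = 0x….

VAL = 0x48

[0] flags=0010 → (cmp)
[1] flags=0010 LE?F → skip
[2] flags=0010 GE?T → r4=0x48
[3] flags=1000 → (cmp)
[4] flags=1000 MI?T → r0=0x9d
[5] flags=1000 CS?F → skip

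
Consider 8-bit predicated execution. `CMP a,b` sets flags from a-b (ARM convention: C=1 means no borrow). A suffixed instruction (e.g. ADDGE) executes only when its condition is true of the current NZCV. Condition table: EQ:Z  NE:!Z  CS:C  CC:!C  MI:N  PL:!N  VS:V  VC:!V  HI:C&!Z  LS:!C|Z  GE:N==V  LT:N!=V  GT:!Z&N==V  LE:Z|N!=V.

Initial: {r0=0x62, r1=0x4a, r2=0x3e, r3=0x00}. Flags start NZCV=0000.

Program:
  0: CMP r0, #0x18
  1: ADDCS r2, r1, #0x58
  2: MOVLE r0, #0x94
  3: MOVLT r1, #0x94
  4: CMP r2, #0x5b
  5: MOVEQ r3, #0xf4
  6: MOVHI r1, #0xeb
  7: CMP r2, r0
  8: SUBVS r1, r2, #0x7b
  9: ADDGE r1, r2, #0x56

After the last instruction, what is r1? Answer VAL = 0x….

0: ✓ CMP  NZCV=0010
1: ✓ ADDCS  r2←0xa2
2: · MOVLE
3: · MOVLT
4: ✓ CMP  NZCV=0011
5: · MOVEQ
6: ✓ MOVHI  r1←0xeb
7: ✓ CMP  NZCV=0011
8: ✓ SUBVS  r1←0x27
9: · ADDGE

VAL = 0x27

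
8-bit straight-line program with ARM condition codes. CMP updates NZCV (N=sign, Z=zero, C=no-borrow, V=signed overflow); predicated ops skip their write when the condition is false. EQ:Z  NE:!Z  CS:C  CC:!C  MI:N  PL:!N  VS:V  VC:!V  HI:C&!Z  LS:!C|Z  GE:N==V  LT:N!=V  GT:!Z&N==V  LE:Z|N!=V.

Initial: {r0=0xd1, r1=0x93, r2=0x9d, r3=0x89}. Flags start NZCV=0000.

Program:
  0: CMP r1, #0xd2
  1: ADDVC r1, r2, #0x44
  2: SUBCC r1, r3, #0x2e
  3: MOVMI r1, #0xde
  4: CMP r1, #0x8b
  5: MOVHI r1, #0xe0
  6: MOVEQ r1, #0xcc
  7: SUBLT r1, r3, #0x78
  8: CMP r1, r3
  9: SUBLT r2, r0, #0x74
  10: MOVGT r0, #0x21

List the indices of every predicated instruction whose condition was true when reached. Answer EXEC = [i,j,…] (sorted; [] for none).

EXEC = [1,2,3,5,10]

[0] flags=1000 → (cmp)
[1] flags=1000 VC?T → r1=0xe1
[2] flags=1000 CC?T → r1=0x5b
[3] flags=1000 MI?T → r1=0xde
[4] flags=0010 → (cmp)
[5] flags=0010 HI?T → r1=0xe0
[6] flags=0010 EQ?F → skip
[7] flags=0010 LT?F → skip
[8] flags=0010 → (cmp)
[9] flags=0010 LT?F → skip
[10] flags=0010 GT?T → r0=0x21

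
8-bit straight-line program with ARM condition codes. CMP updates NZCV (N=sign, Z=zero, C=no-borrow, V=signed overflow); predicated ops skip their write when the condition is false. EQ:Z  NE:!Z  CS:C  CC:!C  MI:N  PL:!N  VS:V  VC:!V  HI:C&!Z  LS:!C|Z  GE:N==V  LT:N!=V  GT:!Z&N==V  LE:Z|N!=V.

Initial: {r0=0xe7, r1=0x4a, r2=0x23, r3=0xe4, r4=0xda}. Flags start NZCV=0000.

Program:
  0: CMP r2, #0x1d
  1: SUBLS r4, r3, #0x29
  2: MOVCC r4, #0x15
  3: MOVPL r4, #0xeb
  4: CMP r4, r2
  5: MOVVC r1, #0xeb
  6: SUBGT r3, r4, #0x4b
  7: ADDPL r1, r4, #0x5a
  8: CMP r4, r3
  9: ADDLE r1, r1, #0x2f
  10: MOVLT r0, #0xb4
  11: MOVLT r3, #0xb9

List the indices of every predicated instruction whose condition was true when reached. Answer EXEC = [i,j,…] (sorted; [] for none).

EXEC = [3,5]

0: ✓ CMP  NZCV=0010
1: · SUBLS
2: · MOVCC
3: ✓ MOVPL  r4←0xeb
4: ✓ CMP  NZCV=1010
5: ✓ MOVVC  r1←0xeb
6: · SUBGT
7: · ADDPL
8: ✓ CMP  NZCV=0010
9: · ADDLE
10: · MOVLT
11: · MOVLT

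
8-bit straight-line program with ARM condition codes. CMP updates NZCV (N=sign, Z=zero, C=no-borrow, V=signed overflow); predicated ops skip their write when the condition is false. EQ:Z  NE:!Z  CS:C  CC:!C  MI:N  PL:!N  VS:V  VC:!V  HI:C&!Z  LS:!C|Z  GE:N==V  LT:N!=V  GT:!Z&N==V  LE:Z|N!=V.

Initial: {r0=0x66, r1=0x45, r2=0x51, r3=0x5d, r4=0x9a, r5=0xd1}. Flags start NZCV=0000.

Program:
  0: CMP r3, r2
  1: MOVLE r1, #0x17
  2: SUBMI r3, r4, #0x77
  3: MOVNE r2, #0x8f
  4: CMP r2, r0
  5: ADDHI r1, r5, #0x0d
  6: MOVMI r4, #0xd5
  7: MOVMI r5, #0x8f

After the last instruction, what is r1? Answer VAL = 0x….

[0] flags=0010 → (cmp)
[1] flags=0010 LE?F → skip
[2] flags=0010 MI?F → skip
[3] flags=0010 NE?T → r2=0x8f
[4] flags=0011 → (cmp)
[5] flags=0011 HI?T → r1=0xde
[6] flags=0011 MI?F → skip
[7] flags=0011 MI?F → skip

VAL = 0xde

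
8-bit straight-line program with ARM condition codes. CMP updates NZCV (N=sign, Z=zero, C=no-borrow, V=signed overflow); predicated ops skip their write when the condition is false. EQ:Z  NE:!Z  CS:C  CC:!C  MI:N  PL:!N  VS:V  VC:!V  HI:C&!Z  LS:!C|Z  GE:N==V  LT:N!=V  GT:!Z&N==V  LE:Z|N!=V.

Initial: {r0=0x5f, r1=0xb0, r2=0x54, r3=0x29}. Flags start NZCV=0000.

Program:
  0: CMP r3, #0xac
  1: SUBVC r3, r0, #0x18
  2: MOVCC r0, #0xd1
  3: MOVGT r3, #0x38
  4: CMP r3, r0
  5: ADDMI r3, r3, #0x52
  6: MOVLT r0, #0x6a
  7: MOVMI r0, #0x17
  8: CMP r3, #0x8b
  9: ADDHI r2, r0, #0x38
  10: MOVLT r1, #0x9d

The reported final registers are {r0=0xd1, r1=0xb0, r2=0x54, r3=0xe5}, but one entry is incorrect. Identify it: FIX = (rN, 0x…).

0: ✓ CMP  NZCV=0000
1: ✓ SUBVC  r3←0x47
2: ✓ MOVCC  r0←0xd1
3: ✓ MOVGT  r3←0x38
4: ✓ CMP  NZCV=0000
5: · ADDMI
6: · MOVLT
7: · MOVMI
8: ✓ CMP  NZCV=1001
9: · ADDHI
10: · MOVLT

FIX = (r3, 0x38)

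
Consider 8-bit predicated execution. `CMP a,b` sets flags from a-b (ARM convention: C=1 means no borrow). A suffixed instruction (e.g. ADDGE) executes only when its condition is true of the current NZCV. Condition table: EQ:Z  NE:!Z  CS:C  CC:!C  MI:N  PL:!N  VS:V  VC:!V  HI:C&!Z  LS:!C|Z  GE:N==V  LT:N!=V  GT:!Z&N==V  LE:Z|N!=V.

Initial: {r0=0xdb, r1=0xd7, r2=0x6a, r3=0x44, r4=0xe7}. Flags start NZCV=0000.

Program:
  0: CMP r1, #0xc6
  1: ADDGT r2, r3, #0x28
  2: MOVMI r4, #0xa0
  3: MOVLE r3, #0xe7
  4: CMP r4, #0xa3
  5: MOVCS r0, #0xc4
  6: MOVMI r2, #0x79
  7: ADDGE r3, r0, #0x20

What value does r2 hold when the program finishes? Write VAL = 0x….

[0] flags=0010 → (cmp)
[1] flags=0010 GT?T → r2=0x6c
[2] flags=0010 MI?F → skip
[3] flags=0010 LE?F → skip
[4] flags=0010 → (cmp)
[5] flags=0010 CS?T → r0=0xc4
[6] flags=0010 MI?F → skip
[7] flags=0010 GE?T → r3=0xe4

VAL = 0x6c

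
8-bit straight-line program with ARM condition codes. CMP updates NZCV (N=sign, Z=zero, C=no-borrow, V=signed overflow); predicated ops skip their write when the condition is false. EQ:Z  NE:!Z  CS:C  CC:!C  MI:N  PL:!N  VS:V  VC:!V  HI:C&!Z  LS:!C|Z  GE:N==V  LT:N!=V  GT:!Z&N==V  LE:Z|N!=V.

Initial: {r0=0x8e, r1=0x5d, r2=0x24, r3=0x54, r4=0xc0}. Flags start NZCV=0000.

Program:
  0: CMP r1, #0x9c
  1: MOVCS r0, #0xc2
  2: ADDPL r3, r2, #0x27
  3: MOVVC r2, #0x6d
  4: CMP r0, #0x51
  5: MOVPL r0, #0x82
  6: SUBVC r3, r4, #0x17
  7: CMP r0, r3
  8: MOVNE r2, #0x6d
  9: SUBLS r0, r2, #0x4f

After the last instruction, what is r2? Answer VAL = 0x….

0: ✓ CMP  NZCV=1001
1: · MOVCS
2: · ADDPL
3: · MOVVC
4: ✓ CMP  NZCV=0011
5: ✓ MOVPL  r0←0x82
6: · SUBVC
7: ✓ CMP  NZCV=0011
8: ✓ MOVNE  r2←0x6d
9: · SUBLS

VAL = 0x6d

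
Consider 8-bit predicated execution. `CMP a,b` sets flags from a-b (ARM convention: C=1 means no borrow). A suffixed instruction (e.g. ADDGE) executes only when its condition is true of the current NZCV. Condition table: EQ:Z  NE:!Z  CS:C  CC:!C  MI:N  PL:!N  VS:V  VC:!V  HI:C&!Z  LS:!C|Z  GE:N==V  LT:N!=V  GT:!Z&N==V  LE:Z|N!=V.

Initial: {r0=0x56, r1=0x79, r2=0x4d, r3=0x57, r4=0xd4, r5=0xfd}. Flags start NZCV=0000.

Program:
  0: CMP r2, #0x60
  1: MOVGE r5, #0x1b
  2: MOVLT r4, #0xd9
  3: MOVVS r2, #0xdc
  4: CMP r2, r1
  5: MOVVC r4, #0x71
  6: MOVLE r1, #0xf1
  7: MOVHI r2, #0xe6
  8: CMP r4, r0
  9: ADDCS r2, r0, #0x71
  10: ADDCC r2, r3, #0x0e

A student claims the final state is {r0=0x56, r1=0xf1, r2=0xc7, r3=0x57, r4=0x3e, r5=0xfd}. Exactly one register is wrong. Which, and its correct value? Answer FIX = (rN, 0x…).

FIX = (r4, 0x71)

[0] flags=1000 → (cmp)
[1] flags=1000 GE?F → skip
[2] flags=1000 LT?T → r4=0xd9
[3] flags=1000 VS?F → skip
[4] flags=1000 → (cmp)
[5] flags=1000 VC?T → r4=0x71
[6] flags=1000 LE?T → r1=0xf1
[7] flags=1000 HI?F → skip
[8] flags=0010 → (cmp)
[9] flags=0010 CS?T → r2=0xc7
[10] flags=0010 CC?F → skip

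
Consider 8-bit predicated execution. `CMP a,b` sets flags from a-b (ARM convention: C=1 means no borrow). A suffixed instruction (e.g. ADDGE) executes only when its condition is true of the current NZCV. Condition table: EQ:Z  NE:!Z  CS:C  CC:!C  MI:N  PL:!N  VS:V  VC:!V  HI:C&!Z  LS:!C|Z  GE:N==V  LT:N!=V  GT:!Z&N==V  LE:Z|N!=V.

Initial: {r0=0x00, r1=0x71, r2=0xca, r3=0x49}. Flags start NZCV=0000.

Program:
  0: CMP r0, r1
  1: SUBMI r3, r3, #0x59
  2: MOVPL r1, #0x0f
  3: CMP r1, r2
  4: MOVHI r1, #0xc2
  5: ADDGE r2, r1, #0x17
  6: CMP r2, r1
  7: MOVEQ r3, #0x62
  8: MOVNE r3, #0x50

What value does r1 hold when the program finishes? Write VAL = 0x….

[0] flags=1000 → (cmp)
[1] flags=1000 MI?T → r3=0xf0
[2] flags=1000 PL?F → skip
[3] flags=1001 → (cmp)
[4] flags=1001 HI?F → skip
[5] flags=1001 GE?T → r2=0x88
[6] flags=0011 → (cmp)
[7] flags=0011 EQ?F → skip
[8] flags=0011 NE?T → r3=0x50

VAL = 0x71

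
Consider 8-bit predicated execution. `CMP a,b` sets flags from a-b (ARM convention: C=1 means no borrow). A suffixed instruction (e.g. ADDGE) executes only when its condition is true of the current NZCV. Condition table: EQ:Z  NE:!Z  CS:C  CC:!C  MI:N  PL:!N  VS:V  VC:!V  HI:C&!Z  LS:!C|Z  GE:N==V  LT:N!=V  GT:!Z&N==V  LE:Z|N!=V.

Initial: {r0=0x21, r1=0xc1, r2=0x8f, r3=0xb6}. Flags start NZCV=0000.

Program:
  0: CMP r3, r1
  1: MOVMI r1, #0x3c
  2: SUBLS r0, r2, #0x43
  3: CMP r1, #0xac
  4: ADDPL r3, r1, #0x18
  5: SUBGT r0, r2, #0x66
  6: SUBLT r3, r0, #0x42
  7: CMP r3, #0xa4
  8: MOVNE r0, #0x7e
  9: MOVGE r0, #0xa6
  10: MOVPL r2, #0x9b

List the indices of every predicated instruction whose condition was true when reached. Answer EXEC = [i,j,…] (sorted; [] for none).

EXEC = [1,2,5,8,9,10]

[0] flags=1000 → (cmp)
[1] flags=1000 MI?T → r1=0x3c
[2] flags=1000 LS?T → r0=0x4c
[3] flags=1001 → (cmp)
[4] flags=1001 PL?F → skip
[5] flags=1001 GT?T → r0=0x29
[6] flags=1001 LT?F → skip
[7] flags=0010 → (cmp)
[8] flags=0010 NE?T → r0=0x7e
[9] flags=0010 GE?T → r0=0xa6
[10] flags=0010 PL?T → r2=0x9b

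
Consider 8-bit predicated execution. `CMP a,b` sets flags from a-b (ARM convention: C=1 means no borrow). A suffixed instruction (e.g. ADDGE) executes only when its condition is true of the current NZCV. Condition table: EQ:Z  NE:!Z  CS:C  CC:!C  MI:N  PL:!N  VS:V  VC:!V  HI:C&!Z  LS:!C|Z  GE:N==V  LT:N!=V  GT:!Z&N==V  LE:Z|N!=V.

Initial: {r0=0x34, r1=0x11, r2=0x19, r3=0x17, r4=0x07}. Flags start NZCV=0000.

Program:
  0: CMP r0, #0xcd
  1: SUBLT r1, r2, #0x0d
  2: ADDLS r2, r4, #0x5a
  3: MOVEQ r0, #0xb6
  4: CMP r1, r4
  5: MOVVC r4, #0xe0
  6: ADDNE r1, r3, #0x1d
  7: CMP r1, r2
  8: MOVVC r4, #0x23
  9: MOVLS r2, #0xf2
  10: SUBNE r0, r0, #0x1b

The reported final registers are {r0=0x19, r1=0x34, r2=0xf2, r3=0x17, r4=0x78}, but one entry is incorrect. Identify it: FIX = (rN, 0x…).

0: ✓ CMP  NZCV=0000
1: · SUBLT
2: ✓ ADDLS  r2←0x61
3: · MOVEQ
4: ✓ CMP  NZCV=0010
5: ✓ MOVVC  r4←0xe0
6: ✓ ADDNE  r1←0x34
7: ✓ CMP  NZCV=1000
8: ✓ MOVVC  r4←0x23
9: ✓ MOVLS  r2←0xf2
10: ✓ SUBNE  r0←0x19

FIX = (r4, 0x23)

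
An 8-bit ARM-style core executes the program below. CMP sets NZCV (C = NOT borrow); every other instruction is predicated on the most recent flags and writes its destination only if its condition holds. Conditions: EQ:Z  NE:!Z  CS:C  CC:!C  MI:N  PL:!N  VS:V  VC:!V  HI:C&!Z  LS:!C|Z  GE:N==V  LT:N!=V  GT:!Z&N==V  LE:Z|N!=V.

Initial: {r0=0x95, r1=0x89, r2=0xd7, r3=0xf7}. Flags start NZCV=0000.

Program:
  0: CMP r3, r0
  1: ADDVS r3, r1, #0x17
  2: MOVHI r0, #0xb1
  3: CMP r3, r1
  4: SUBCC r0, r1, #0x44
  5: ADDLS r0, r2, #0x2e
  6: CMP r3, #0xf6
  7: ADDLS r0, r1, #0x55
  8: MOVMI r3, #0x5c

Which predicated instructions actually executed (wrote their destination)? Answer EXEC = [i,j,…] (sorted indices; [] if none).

EXEC = [2]

[0] flags=0010 → (cmp)
[1] flags=0010 VS?F → skip
[2] flags=0010 HI?T → r0=0xb1
[3] flags=0010 → (cmp)
[4] flags=0010 CC?F → skip
[5] flags=0010 LS?F → skip
[6] flags=0010 → (cmp)
[7] flags=0010 LS?F → skip
[8] flags=0010 MI?F → skip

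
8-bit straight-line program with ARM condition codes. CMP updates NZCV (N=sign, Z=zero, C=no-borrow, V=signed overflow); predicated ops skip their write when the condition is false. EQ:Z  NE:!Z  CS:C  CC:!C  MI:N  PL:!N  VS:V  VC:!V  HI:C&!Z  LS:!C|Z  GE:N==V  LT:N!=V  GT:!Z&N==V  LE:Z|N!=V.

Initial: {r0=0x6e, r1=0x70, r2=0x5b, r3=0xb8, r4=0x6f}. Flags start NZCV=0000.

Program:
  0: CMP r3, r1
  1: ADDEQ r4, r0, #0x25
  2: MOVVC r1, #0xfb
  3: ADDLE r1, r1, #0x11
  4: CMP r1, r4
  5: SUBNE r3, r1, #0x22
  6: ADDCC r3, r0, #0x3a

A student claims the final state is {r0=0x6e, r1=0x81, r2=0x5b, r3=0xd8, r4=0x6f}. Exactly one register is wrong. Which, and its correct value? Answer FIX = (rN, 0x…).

FIX = (r3, 0x5f)

0: ✓ CMP  NZCV=0011
1: · ADDEQ
2: · MOVVC
3: ✓ ADDLE  r1←0x81
4: ✓ CMP  NZCV=0011
5: ✓ SUBNE  r3←0x5f
6: · ADDCC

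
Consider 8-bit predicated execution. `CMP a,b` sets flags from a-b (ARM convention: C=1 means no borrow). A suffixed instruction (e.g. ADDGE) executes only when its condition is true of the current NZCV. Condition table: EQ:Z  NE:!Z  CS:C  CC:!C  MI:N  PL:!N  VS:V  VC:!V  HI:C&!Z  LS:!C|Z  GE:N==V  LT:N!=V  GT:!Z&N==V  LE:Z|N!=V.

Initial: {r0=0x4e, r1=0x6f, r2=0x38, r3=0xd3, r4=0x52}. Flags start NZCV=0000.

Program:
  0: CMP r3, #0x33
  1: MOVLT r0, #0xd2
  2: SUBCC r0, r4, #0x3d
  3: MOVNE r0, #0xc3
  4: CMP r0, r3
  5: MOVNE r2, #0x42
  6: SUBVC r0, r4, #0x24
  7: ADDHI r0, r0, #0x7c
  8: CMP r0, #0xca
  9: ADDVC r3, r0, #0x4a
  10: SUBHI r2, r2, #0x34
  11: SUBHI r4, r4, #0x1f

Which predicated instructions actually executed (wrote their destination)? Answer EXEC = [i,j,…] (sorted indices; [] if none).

EXEC = [1,3,5,6,9]

0: ✓ CMP  NZCV=1010
1: ✓ MOVLT  r0←0xd2
2: · SUBCC
3: ✓ MOVNE  r0←0xc3
4: ✓ CMP  NZCV=1000
5: ✓ MOVNE  r2←0x42
6: ✓ SUBVC  r0←0x2e
7: · ADDHI
8: ✓ CMP  NZCV=0000
9: ✓ ADDVC  r3←0x78
10: · SUBHI
11: · SUBHI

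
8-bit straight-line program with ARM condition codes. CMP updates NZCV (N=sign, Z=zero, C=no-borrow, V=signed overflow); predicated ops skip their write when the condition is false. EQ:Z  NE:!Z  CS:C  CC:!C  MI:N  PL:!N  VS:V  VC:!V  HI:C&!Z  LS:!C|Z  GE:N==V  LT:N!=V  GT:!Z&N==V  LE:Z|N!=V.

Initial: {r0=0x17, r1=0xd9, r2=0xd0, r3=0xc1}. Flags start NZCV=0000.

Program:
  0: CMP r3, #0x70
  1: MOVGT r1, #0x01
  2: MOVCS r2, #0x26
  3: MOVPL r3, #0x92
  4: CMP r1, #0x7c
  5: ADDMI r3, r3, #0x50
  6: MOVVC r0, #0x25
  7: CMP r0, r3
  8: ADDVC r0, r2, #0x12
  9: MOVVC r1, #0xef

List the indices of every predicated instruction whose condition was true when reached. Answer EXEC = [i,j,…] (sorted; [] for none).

EXEC = [2,3]

[0] flags=0011 → (cmp)
[1] flags=0011 GT?F → skip
[2] flags=0011 CS?T → r2=0x26
[3] flags=0011 PL?T → r3=0x92
[4] flags=0011 → (cmp)
[5] flags=0011 MI?F → skip
[6] flags=0011 VC?F → skip
[7] flags=1001 → (cmp)
[8] flags=1001 VC?F → skip
[9] flags=1001 VC?F → skip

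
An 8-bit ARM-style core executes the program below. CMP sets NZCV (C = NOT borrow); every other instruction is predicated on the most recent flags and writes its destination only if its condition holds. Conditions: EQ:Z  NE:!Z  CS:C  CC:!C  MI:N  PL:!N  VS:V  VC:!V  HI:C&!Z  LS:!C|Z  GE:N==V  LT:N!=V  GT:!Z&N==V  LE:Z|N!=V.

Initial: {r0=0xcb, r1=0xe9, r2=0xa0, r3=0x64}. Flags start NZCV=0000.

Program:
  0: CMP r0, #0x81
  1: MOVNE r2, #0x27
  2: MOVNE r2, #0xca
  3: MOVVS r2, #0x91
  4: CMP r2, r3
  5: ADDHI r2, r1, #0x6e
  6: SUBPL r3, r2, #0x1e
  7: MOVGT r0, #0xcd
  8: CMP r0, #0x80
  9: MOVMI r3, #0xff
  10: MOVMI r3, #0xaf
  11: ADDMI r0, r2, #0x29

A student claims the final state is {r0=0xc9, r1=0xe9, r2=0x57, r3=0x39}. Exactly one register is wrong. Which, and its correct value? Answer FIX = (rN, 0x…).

FIX = (r0, 0xcb)

0: ✓ CMP  NZCV=0010
1: ✓ MOVNE  r2←0x27
2: ✓ MOVNE  r2←0xca
3: · MOVVS
4: ✓ CMP  NZCV=0011
5: ✓ ADDHI  r2←0x57
6: ✓ SUBPL  r3←0x39
7: · MOVGT
8: ✓ CMP  NZCV=0010
9: · MOVMI
10: · MOVMI
11: · ADDMI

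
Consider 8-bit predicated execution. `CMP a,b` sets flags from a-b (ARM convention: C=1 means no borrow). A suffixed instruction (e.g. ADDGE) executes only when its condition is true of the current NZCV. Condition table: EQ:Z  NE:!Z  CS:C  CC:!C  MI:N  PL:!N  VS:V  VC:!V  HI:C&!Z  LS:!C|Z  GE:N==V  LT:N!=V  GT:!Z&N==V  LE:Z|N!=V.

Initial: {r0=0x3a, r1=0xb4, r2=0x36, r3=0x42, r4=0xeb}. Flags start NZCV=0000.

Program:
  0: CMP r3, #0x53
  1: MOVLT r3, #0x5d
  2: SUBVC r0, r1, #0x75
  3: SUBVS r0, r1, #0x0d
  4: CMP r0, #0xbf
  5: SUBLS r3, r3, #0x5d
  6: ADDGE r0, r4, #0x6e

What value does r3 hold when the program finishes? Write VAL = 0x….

VAL = 0x00

[0] flags=1000 → (cmp)
[1] flags=1000 LT?T → r3=0x5d
[2] flags=1000 VC?T → r0=0x3f
[3] flags=1000 VS?F → skip
[4] flags=1001 → (cmp)
[5] flags=1001 LS?T → r3=0x00
[6] flags=1001 GE?T → r0=0x59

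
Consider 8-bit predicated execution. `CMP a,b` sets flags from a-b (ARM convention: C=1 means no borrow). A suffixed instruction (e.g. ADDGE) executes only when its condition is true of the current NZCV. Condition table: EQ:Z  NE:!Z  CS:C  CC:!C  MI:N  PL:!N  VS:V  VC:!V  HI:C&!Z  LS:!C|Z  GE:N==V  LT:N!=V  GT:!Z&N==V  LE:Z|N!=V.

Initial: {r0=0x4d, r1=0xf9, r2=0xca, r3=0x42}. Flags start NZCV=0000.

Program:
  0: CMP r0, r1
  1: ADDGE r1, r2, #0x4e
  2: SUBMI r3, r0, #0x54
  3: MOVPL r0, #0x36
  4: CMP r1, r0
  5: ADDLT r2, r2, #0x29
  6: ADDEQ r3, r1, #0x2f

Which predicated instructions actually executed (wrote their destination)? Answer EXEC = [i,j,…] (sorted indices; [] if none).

EXEC = [1,3,5]

[0] flags=0000 → (cmp)
[1] flags=0000 GE?T → r1=0x18
[2] flags=0000 MI?F → skip
[3] flags=0000 PL?T → r0=0x36
[4] flags=1000 → (cmp)
[5] flags=1000 LT?T → r2=0xf3
[6] flags=1000 EQ?F → skip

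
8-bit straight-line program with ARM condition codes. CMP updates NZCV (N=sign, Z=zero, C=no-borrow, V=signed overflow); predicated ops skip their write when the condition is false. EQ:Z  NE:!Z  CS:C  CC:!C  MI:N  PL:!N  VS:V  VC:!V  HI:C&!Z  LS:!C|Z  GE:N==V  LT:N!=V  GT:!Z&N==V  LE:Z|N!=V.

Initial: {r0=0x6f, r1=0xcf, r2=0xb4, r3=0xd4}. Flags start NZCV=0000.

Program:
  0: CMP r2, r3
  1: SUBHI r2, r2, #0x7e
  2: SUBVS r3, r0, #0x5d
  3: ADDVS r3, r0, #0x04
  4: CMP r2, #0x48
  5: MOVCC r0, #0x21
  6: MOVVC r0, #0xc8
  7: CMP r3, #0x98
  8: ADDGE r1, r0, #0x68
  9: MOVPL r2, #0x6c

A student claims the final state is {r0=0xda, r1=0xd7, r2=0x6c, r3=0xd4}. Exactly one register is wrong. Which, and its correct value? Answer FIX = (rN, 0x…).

FIX = (r0, 0x6f)

0: ✓ CMP  NZCV=1000
1: · SUBHI
2: · SUBVS
3: · ADDVS
4: ✓ CMP  NZCV=0011
5: · MOVCC
6: · MOVVC
7: ✓ CMP  NZCV=0010
8: ✓ ADDGE  r1←0xd7
9: ✓ MOVPL  r2←0x6c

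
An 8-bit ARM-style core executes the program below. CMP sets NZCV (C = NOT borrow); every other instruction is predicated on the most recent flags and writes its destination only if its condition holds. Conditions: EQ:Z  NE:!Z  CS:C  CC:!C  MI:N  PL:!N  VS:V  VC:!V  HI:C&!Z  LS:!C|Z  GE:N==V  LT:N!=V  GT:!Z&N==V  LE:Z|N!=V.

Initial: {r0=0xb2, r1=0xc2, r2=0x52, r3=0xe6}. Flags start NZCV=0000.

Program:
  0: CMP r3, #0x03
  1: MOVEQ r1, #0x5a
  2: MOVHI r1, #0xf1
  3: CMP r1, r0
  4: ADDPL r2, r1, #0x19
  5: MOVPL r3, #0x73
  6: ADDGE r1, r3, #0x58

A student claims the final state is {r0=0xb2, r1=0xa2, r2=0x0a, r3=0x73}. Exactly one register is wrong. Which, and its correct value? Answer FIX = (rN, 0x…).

FIX = (r1, 0xcb)

0: ✓ CMP  NZCV=1010
1: · MOVEQ
2: ✓ MOVHI  r1←0xf1
3: ✓ CMP  NZCV=0010
4: ✓ ADDPL  r2←0x0a
5: ✓ MOVPL  r3←0x73
6: ✓ ADDGE  r1←0xcb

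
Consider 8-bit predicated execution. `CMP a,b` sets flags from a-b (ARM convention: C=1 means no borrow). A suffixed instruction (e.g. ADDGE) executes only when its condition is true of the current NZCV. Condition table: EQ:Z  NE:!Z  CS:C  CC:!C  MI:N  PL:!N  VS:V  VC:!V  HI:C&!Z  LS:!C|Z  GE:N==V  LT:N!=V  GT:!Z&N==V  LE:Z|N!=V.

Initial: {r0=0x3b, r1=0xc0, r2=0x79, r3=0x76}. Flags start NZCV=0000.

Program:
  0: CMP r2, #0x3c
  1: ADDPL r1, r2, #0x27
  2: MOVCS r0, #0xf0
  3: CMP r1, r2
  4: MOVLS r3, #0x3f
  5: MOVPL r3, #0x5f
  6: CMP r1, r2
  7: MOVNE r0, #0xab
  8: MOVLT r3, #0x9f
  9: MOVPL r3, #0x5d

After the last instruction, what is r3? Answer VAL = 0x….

VAL = 0x5d

0: ✓ CMP  NZCV=0010
1: ✓ ADDPL  r1←0xa0
2: ✓ MOVCS  r0←0xf0
3: ✓ CMP  NZCV=0011
4: · MOVLS
5: ✓ MOVPL  r3←0x5f
6: ✓ CMP  NZCV=0011
7: ✓ MOVNE  r0←0xab
8: ✓ MOVLT  r3←0x9f
9: ✓ MOVPL  r3←0x5d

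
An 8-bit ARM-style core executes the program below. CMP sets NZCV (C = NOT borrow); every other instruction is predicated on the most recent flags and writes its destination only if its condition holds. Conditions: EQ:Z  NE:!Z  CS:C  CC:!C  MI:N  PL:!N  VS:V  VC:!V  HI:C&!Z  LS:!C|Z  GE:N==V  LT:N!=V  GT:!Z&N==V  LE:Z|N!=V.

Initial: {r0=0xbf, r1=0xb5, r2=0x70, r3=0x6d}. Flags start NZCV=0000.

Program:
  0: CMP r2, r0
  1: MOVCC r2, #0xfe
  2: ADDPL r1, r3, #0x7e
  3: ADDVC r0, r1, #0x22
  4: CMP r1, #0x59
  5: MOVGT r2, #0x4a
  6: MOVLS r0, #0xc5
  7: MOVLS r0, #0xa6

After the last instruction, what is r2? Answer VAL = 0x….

0: ✓ CMP  NZCV=1001
1: ✓ MOVCC  r2←0xfe
2: · ADDPL
3: · ADDVC
4: ✓ CMP  NZCV=0011
5: · MOVGT
6: · MOVLS
7: · MOVLS

VAL = 0xfe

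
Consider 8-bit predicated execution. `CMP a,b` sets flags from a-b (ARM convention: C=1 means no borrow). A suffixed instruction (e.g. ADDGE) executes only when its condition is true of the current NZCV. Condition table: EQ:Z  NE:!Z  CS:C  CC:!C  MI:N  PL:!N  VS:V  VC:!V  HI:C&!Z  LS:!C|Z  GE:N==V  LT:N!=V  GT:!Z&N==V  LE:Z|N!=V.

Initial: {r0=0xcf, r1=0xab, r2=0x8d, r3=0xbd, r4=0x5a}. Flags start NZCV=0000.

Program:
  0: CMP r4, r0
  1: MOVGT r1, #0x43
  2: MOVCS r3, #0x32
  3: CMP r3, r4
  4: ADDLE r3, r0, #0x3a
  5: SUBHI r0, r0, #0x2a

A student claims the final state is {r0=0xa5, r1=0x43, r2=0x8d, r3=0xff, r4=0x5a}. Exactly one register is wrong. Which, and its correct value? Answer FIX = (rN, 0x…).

FIX = (r3, 0x09)

[0] flags=1001 → (cmp)
[1] flags=1001 GT?T → r1=0x43
[2] flags=1001 CS?F → skip
[3] flags=0011 → (cmp)
[4] flags=0011 LE?T → r3=0x09
[5] flags=0011 HI?T → r0=0xa5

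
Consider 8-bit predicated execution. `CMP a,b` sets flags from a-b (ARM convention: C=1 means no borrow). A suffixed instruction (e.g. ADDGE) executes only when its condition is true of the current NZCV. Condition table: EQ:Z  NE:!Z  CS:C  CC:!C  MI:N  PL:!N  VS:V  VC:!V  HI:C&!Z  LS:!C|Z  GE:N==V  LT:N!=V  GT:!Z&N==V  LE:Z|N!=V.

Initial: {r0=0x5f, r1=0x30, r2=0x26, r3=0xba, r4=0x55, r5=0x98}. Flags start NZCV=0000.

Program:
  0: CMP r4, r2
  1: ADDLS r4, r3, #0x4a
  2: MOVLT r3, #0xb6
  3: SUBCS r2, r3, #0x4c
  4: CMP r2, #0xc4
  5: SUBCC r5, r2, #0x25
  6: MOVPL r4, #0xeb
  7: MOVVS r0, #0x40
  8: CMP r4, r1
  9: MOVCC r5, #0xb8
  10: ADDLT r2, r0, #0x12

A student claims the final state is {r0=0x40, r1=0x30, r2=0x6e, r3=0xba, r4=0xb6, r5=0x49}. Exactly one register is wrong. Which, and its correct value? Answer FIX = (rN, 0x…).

0: ✓ CMP  NZCV=0010
1: · ADDLS
2: · MOVLT
3: ✓ SUBCS  r2←0x6e
4: ✓ CMP  NZCV=1001
5: ✓ SUBCC  r5←0x49
6: · MOVPL
7: ✓ MOVVS  r0←0x40
8: ✓ CMP  NZCV=0010
9: · MOVCC
10: · ADDLT

FIX = (r4, 0x55)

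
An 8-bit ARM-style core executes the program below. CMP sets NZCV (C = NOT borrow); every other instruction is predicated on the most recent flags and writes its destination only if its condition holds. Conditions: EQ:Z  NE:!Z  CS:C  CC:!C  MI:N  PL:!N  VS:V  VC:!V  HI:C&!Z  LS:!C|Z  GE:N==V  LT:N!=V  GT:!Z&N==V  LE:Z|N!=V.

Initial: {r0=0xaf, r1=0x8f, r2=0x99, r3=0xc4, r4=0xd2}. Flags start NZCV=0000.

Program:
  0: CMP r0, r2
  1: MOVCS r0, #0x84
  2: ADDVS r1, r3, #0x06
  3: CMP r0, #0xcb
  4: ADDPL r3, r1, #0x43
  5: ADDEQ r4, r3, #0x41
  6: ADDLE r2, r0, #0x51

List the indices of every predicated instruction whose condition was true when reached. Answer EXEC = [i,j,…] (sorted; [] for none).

EXEC = [1,6]

[0] flags=0010 → (cmp)
[1] flags=0010 CS?T → r0=0x84
[2] flags=0010 VS?F → skip
[3] flags=1000 → (cmp)
[4] flags=1000 PL?F → skip
[5] flags=1000 EQ?F → skip
[6] flags=1000 LE?T → r2=0xd5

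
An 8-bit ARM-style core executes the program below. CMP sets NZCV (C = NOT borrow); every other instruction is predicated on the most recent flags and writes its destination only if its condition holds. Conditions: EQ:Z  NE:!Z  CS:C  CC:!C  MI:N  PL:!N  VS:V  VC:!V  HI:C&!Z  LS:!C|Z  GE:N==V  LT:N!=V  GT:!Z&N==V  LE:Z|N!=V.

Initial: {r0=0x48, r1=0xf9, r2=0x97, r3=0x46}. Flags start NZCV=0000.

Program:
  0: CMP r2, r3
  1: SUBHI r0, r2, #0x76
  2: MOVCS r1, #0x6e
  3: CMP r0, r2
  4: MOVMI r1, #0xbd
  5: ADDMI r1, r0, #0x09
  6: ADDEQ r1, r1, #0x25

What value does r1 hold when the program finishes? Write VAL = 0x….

[0] flags=0011 → (cmp)
[1] flags=0011 HI?T → r0=0x21
[2] flags=0011 CS?T → r1=0x6e
[3] flags=1001 → (cmp)
[4] flags=1001 MI?T → r1=0xbd
[5] flags=1001 MI?T → r1=0x2a
[6] flags=1001 EQ?F → skip

VAL = 0x2a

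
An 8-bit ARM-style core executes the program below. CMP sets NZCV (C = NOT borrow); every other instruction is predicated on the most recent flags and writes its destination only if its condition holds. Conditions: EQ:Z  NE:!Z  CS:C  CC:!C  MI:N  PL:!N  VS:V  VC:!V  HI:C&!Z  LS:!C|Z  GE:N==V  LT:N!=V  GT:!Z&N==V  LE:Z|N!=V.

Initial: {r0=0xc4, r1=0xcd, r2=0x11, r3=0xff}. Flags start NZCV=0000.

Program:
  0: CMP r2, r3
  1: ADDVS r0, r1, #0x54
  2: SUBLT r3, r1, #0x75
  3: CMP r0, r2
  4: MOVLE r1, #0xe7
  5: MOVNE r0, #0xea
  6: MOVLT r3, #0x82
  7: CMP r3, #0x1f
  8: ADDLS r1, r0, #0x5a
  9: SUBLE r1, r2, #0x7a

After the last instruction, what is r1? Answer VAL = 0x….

[0] flags=0000 → (cmp)
[1] flags=0000 VS?F → skip
[2] flags=0000 LT?F → skip
[3] flags=1010 → (cmp)
[4] flags=1010 LE?T → r1=0xe7
[5] flags=1010 NE?T → r0=0xea
[6] flags=1010 LT?T → r3=0x82
[7] flags=0011 → (cmp)
[8] flags=0011 LS?F → skip
[9] flags=0011 LE?T → r1=0x97

VAL = 0x97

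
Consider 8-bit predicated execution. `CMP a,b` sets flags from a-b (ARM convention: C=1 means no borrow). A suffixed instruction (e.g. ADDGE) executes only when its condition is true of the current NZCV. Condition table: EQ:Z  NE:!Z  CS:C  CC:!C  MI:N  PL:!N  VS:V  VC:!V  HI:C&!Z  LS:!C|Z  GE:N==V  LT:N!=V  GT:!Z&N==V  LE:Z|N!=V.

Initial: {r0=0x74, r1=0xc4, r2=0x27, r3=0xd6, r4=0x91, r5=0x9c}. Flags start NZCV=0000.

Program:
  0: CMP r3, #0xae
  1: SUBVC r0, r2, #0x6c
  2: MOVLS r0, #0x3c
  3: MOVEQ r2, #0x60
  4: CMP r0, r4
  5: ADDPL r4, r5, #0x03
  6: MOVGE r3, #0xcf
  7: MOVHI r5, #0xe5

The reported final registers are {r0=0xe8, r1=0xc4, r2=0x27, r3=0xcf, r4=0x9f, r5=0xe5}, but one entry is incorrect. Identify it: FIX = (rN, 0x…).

FIX = (r0, 0xbb)

0: ✓ CMP  NZCV=0010
1: ✓ SUBVC  r0←0xbb
2: · MOVLS
3: · MOVEQ
4: ✓ CMP  NZCV=0010
5: ✓ ADDPL  r4←0x9f
6: ✓ MOVGE  r3←0xcf
7: ✓ MOVHI  r5←0xe5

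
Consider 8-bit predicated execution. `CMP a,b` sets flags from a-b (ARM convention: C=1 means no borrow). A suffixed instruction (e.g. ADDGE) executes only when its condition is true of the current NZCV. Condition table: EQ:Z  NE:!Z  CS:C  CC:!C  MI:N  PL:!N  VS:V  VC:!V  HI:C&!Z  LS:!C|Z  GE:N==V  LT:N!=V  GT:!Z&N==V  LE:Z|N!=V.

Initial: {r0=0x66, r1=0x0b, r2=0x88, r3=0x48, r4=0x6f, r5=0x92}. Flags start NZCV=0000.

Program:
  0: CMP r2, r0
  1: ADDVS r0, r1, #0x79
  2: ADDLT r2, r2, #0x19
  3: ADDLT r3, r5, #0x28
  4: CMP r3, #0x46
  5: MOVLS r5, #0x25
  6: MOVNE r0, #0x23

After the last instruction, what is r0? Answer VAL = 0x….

VAL = 0x23

0: ✓ CMP  NZCV=0011
1: ✓ ADDVS  r0←0x84
2: ✓ ADDLT  r2←0xa1
3: ✓ ADDLT  r3←0xba
4: ✓ CMP  NZCV=0011
5: · MOVLS
6: ✓ MOVNE  r0←0x23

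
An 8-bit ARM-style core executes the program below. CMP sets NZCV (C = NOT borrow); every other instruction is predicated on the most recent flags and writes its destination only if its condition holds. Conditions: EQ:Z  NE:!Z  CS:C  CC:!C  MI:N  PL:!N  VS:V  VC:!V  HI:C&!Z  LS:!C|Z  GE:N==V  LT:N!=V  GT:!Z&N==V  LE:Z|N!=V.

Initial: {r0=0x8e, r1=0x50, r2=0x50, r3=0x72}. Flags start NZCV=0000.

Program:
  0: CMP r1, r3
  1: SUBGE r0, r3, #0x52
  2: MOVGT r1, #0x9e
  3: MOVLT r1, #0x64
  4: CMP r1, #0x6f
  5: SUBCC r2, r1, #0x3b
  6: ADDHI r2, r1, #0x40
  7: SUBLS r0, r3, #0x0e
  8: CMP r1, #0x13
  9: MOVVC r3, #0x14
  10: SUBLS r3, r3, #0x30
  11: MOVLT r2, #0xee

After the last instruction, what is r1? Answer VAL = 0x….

VAL = 0x64

0: ✓ CMP  NZCV=1000
1: · SUBGE
2: · MOVGT
3: ✓ MOVLT  r1←0x64
4: ✓ CMP  NZCV=1000
5: ✓ SUBCC  r2←0x29
6: · ADDHI
7: ✓ SUBLS  r0←0x64
8: ✓ CMP  NZCV=0010
9: ✓ MOVVC  r3←0x14
10: · SUBLS
11: · MOVLT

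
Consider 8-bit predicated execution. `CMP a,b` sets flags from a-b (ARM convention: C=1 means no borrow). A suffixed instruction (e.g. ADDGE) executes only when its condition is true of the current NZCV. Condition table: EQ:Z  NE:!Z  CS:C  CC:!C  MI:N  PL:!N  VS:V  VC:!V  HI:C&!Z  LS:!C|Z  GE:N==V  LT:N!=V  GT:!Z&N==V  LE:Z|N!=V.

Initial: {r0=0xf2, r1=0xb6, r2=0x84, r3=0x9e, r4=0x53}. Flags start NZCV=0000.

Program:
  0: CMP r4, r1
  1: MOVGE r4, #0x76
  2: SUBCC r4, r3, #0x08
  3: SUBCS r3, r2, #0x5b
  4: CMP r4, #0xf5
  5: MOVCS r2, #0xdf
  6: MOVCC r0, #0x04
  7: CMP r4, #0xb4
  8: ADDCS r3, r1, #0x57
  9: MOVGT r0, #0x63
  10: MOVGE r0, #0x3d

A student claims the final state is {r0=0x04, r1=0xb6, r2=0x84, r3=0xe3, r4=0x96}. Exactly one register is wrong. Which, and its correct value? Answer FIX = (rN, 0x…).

[0] flags=1001 → (cmp)
[1] flags=1001 GE?T → r4=0x76
[2] flags=1001 CC?T → r4=0x96
[3] flags=1001 CS?F → skip
[4] flags=1000 → (cmp)
[5] flags=1000 CS?F → skip
[6] flags=1000 CC?T → r0=0x04
[7] flags=1000 → (cmp)
[8] flags=1000 CS?F → skip
[9] flags=1000 GT?F → skip
[10] flags=1000 GE?F → skip

FIX = (r3, 0x9e)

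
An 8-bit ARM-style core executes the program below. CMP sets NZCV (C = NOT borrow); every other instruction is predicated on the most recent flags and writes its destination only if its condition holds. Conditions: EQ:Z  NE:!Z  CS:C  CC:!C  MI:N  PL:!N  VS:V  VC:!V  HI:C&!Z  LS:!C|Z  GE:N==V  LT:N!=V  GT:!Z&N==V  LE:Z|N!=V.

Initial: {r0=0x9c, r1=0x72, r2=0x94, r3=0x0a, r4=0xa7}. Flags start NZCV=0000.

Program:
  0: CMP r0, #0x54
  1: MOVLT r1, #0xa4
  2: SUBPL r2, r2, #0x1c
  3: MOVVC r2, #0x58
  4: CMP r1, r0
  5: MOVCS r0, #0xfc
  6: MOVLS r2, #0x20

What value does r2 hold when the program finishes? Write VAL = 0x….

0: ✓ CMP  NZCV=0011
1: ✓ MOVLT  r1←0xa4
2: ✓ SUBPL  r2←0x78
3: · MOVVC
4: ✓ CMP  NZCV=0010
5: ✓ MOVCS  r0←0xfc
6: · MOVLS

VAL = 0x78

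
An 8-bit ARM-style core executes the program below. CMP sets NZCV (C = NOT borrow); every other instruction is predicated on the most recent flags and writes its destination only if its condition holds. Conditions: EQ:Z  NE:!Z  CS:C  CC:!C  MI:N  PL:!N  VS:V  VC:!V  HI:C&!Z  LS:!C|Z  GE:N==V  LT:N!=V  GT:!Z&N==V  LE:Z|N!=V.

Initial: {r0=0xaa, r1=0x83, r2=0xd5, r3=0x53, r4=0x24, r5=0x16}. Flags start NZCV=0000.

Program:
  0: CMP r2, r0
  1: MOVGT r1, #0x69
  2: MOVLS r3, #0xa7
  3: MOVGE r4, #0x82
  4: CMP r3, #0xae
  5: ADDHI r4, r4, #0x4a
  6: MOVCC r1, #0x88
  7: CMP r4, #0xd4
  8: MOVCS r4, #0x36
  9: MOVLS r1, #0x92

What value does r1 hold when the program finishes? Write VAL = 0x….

0: ✓ CMP  NZCV=0010
1: ✓ MOVGT  r1←0x69
2: · MOVLS
3: ✓ MOVGE  r4←0x82
4: ✓ CMP  NZCV=1001
5: · ADDHI
6: ✓ MOVCC  r1←0x88
7: ✓ CMP  NZCV=1000
8: · MOVCS
9: ✓ MOVLS  r1←0x92

VAL = 0x92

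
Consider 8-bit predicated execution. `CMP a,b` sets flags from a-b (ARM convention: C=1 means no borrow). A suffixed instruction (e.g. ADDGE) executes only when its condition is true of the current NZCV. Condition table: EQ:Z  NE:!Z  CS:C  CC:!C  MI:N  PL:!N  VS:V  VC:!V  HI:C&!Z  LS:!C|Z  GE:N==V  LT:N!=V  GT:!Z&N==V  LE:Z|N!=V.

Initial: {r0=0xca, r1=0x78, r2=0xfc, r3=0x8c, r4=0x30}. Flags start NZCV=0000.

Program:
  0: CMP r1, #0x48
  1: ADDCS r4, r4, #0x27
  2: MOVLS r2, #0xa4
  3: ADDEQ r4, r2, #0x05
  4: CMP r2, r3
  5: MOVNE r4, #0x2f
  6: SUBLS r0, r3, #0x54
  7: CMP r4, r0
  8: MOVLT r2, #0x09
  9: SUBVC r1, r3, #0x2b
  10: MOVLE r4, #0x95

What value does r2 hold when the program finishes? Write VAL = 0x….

VAL = 0xfc

[0] flags=0010 → (cmp)
[1] flags=0010 CS?T → r4=0x57
[2] flags=0010 LS?F → skip
[3] flags=0010 EQ?F → skip
[4] flags=0010 → (cmp)
[5] flags=0010 NE?T → r4=0x2f
[6] flags=0010 LS?F → skip
[7] flags=0000 → (cmp)
[8] flags=0000 LT?F → skip
[9] flags=0000 VC?T → r1=0x61
[10] flags=0000 LE?F → skip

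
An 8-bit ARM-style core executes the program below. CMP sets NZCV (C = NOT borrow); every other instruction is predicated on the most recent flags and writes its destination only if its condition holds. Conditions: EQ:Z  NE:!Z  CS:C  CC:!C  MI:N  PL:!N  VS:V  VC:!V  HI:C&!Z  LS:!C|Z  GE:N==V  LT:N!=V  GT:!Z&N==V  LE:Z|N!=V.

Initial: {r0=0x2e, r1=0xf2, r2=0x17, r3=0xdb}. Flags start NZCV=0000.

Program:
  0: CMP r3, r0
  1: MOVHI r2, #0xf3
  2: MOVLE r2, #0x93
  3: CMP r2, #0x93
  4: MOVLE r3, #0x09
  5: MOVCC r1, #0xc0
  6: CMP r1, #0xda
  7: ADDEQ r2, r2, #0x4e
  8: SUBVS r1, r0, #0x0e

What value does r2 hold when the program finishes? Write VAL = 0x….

VAL = 0x93

0: ✓ CMP  NZCV=1010
1: ✓ MOVHI  r2←0xf3
2: ✓ MOVLE  r2←0x93
3: ✓ CMP  NZCV=0110
4: ✓ MOVLE  r3←0x09
5: · MOVCC
6: ✓ CMP  NZCV=0010
7: · ADDEQ
8: · SUBVS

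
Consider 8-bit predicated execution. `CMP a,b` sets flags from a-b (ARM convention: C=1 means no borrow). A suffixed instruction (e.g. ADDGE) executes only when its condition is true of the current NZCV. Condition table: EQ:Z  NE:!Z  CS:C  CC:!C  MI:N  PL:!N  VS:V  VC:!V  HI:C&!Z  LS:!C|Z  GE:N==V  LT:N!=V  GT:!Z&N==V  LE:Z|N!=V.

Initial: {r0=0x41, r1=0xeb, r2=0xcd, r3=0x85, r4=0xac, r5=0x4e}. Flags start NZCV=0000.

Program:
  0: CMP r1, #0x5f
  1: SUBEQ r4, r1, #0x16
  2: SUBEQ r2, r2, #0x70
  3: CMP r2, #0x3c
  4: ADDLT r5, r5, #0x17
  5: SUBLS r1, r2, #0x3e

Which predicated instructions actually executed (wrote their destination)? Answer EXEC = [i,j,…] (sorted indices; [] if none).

EXEC = [4]

[0] flags=1010 → (cmp)
[1] flags=1010 EQ?F → skip
[2] flags=1010 EQ?F → skip
[3] flags=1010 → (cmp)
[4] flags=1010 LT?T → r5=0x65
[5] flags=1010 LS?F → skip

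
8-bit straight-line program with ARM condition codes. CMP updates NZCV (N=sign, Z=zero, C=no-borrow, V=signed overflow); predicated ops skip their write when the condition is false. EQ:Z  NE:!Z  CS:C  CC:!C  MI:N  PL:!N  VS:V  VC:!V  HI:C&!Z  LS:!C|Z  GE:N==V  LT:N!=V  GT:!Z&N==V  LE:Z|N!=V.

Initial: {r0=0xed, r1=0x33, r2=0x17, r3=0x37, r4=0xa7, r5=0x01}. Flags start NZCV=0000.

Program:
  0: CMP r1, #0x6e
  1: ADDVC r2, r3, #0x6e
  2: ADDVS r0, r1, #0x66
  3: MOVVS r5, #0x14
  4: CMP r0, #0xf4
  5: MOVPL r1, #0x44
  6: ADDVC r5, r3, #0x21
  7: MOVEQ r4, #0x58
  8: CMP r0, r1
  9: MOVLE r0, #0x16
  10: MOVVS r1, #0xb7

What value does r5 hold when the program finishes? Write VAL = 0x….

VAL = 0x58

[0] flags=1000 → (cmp)
[1] flags=1000 VC?T → r2=0xa5
[2] flags=1000 VS?F → skip
[3] flags=1000 VS?F → skip
[4] flags=1000 → (cmp)
[5] flags=1000 PL?F → skip
[6] flags=1000 VC?T → r5=0x58
[7] flags=1000 EQ?F → skip
[8] flags=1010 → (cmp)
[9] flags=1010 LE?T → r0=0x16
[10] flags=1010 VS?F → skip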